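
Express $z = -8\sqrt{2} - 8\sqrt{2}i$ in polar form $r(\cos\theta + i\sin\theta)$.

r = |z| = sqrt(a^2 + b^2) = sqrt((-8*sqrt(2))^2 + (-8*sqrt(2))^2) = sqrt(128 + 128) = sqrt(256) = 16
θ = arctan(b/a) = arctan(-11.3137/-11.3137) (quadrant-adjusted) = 225°
z = 16(cos 225° + i sin 225°)


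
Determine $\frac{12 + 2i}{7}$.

Divisor is real, so divide each part by 7:
= 12/7 + (2/7)i


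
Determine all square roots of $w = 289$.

|w| = 289, arg(w) = 0°
Root modulus = 289^(1/2) = 17
Root arguments: θ_k = (0° + 360°k)/2 for k = 0, 1, ..., 1
Roots: 17, -17


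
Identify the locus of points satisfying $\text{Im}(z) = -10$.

Im(z) = y where z = x + yi; the equation y = -10 is satisfied by all points with that y-coordinate
Locus: Horizontal line y = -10


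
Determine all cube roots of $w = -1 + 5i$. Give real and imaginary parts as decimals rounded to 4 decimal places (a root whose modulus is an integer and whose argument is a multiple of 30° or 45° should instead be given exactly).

|w| = sqrt(26) ≈ 5.099020, arg(w) ≈ 101.309932°
Root modulus = sqrt(26)^(1/3) ≈ 1.721190
Root arguments: θ_k = (arg(w) + 360°k)/3 for k = 0, 1, ..., 2
Compute each root as (root modulus)(cos θ_k + i sin θ_k) using full-precision intermediates, then round to 4 decimal places.
Roots: 1.4308 + 0.9567i, -1.5440 + 0.7607i, 0.1132 - 1.7175i


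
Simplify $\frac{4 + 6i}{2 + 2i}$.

Multiply numerator and denominator by conjugate (2 - 2i):
= (4 + 6i)(2 - 2i) / (2^2 + 2^2)
= (20 + 4i) / 8
Divide through by 4: (5 + i) / 2
= 5/2 + (1/2)i


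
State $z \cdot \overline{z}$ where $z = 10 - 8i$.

z * conjugate(z) = |z|^2 = a^2 + b^2
= 10^2 + (-8)^2 = 164


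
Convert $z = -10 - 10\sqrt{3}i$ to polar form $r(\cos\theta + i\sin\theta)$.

r = |z| = sqrt(a^2 + b^2) = sqrt((-10)^2 + (-10*sqrt(3))^2) = sqrt(100 + 300) = sqrt(400) = 20
θ = arctan(b/a) = arctan(-17.3205/-10) (quadrant-adjusted) = 240°
z = 20(cos 240° + i sin 240°)


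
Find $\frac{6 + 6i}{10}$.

Divisor is real, so divide each part by 10:
= 3/5 + (3/5)i


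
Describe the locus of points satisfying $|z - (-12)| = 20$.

|z - z0| = r describes a circle centered at z0 with radius r
Here z0 = -12 and r = 20
Locus: Circle centered at (-12, 0) with radius 20


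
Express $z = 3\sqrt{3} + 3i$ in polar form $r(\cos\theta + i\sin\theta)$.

r = |z| = sqrt(a^2 + b^2) = sqrt((3*sqrt(3))^2 + (3)^2) = sqrt(27 + 9) = sqrt(36) = 6
θ = arctan(b/a) = arctan(3/5.1962) (quadrant-adjusted) = 30°
z = 6(cos 30° + i sin 30°)


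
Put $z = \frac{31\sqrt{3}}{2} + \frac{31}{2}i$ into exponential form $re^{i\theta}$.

r = |z| = sqrt((31*sqrt(3)/2)^2 + (31/2)^2) = sqrt(2883/4 + 961/4) = sqrt(961) = 31
θ = arctan(b/a) = arctan(15.5/26.8468) (quadrant-adjusted) = 30° = π/6
z = 31e^(i*π/6)


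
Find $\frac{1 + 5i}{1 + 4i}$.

Multiply numerator and denominator by conjugate (1 - 4i):
= (1 + 5i)(1 - 4i) / (1^2 + 4^2)
= (21 + i) / 17
= 21/17 + (1/17)i


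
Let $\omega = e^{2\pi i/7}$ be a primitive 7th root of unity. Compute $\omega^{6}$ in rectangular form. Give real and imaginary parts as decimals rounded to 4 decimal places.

ω^6 = e^(2πi·6/7) = e^(i·12π/7)
= cos(12π/7) + i sin(12π/7)
= 0.6235 - 0.7818i


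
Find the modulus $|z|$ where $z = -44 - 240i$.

|z| = sqrt(a^2 + b^2) = sqrt((-44)^2 + (-240)^2) = sqrt(59536) = 244


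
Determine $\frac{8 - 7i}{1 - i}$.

Multiply numerator and denominator by conjugate (1 + i):
= (8 - 7i)(1 + i) / (1^2 + (-1)^2)
= (15 + i) / 2
= 15/2 + (1/2)i


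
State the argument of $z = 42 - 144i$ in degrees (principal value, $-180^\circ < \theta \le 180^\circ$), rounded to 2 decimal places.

θ = arctan(b/a) = arctan(-144/42) (quadrant-adjusted) = -73.74°


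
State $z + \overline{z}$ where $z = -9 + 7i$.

z + conjugate(z) = (a + bi) + (a - bi) = 2a
= 2 * (-9) = -18


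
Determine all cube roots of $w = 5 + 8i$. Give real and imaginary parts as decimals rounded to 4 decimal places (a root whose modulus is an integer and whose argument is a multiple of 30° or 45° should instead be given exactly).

|w| = sqrt(89) ≈ 9.433981, arg(w) ≈ 57.994617°
Root modulus = sqrt(89)^(1/3) ≈ 2.112994
Root arguments: θ_k = (arg(w) + 360°k)/3 for k = 0, 1, ..., 2
Compute each root as (root modulus)(cos θ_k + i sin θ_k) using full-precision intermediates, then round to 4 decimal places.
Roots: 1.9939 + 0.6995i, -1.6027 + 1.3770i, -0.3912 - 2.0765i


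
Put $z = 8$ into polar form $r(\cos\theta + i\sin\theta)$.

r = |z| = sqrt(a^2 + b^2) = sqrt((8)^2 + (0)^2) = sqrt(64 + 0) = sqrt(64) = 8
b = 0 and a > 0, so z lies on the positive real axis: θ = 0°
z = 8(cos 0° + i sin 0°)


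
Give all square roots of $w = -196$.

|w| = 196, arg(w) = 180°
Root modulus = 196^(1/2) = 14
Root arguments: θ_k = (180° + 360°k)/2 for k = 0, 1, ..., 1
Roots: 14i, -14i


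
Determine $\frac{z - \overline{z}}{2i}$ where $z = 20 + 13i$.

z - conjugate(z) = 2bi
(z - conjugate(z))/(2i) = 2bi/(2i) = b = 13


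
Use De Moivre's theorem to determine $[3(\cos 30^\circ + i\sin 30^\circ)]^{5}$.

By De Moivre: z^n = r^n(cos(nθ) + i sin(nθ))
= 3^5(cos(5*30°) + i sin(5*30°))
= 243(cos 150° + i sin 150°)
= -243*sqrt(3)/2 + (243/2)i


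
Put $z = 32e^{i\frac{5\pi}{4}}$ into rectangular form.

a = r cos θ = 32 * -sqrt(2)/2 = -16*sqrt(2)
b = r sin θ = 32 * -sqrt(2)/2 = -16*sqrt(2)
z = -16*sqrt(2) - 16*sqrt(2)i


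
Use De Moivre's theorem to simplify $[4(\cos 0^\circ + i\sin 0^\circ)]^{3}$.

By De Moivre: z^n = r^n(cos(nθ) + i sin(nθ))
= 4^3(cos(3*0°) + i sin(3*0°))
= 64(cos 0° + i sin 0°)
= 64


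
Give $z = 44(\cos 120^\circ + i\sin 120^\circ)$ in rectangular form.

a = r cos θ = 44 * -1/2 = -22
b = r sin θ = 44 * sqrt(3)/2 = 22*sqrt(3)
z = -22 + 22*sqrt(3)i


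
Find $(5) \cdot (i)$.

(a1*a2 - b1*b2) + (a1*b2 + b1*a2)i
= (0 - 0) + (5 + 0)i
= 5i


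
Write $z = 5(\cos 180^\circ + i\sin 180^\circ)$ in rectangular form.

a = r cos θ = 5 * -1 = -5
b = r sin θ = 5 * 0 = 0
z = -5


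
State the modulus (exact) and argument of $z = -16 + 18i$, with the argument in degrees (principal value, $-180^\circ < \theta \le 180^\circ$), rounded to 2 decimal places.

|z| = sqrt((-16)^2 + 18^2) = sqrt(580)
arg(z) = arctan(b/a) = arctan(18/-16) (quadrant-adjusted) = 131.63°


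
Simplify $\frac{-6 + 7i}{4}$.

Divisor is real, so divide each part by 4:
= -3/2 + (7/4)i


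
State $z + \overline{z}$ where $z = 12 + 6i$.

z + conjugate(z) = (a + bi) + (a - bi) = 2a
= 2 * 12 = 24


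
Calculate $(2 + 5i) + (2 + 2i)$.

(2 + 2) + (5 + 2)i = 4 + 7i


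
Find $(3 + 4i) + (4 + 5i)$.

(3 + 4) + (4 + 5)i = 7 + 9i


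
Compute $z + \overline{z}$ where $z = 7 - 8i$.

z + conjugate(z) = (a + bi) + (a - bi) = 2a
= 2 * 7 = 14


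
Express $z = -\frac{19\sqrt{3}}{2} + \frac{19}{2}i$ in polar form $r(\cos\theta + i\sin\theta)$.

r = |z| = sqrt(a^2 + b^2) = sqrt((-19*sqrt(3)/2)^2 + (19/2)^2) = sqrt(1083/4 + 361/4) = sqrt(361) = 19
θ = arctan(b/a) = arctan(9.5/-16.4545) (quadrant-adjusted) = 150°
z = 19(cos 150° + i sin 150°)


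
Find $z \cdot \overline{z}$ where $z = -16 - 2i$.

z * conjugate(z) = |z|^2 = a^2 + b^2
= (-16)^2 + (-2)^2 = 260


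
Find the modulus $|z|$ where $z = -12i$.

|z| = sqrt(a^2 + b^2) = sqrt(0^2 + (-12)^2) = sqrt(144) = 12


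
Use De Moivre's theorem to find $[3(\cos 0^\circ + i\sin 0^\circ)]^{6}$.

By De Moivre: z^n = r^n(cos(nθ) + i sin(nθ))
= 3^6(cos(6*0°) + i sin(6*0°))
= 729(cos 0° + i sin 0°)
= 729


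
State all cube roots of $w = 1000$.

|w| = 1000, arg(w) = 0°
Root modulus = 1000^(1/3) = 10
Root arguments: θ_k = (0° + 360°k)/3 for k = 0, 1, ..., 2
Roots: 10, -5 + 5*sqrt(3)i, -5 - 5*sqrt(3)i


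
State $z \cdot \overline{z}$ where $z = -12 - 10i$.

z * conjugate(z) = |z|^2 = a^2 + b^2
= (-12)^2 + (-10)^2 = 244


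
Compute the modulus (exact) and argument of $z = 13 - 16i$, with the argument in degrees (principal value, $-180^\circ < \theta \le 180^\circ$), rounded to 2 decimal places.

|z| = sqrt(13^2 + (-16)^2) = sqrt(425)
arg(z) = arctan(b/a) = arctan(-16/13) (quadrant-adjusted) = -50.91°


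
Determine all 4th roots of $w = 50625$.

|w| = 50625, arg(w) = 0°
Root modulus = 50625^(1/4) = 15
Root arguments: θ_k = (0° + 360°k)/4 for k = 0, 1, ..., 3
Roots: 15, 15i, -15, -15i


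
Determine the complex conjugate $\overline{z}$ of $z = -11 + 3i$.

If z = a + bi, then conjugate(z) = a - bi
conjugate(-11 + 3i) = -11 - 3i


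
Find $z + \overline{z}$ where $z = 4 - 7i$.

z + conjugate(z) = (a + bi) + (a - bi) = 2a
= 2 * 4 = 8


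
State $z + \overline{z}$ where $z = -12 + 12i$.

z + conjugate(z) = (a + bi) + (a - bi) = 2a
= 2 * (-12) = -24


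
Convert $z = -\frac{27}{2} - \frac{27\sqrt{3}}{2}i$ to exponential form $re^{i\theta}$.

r = |z| = sqrt((-27/2)^2 + (-27*sqrt(3)/2)^2) = sqrt(729/4 + 2187/4) = sqrt(729) = 27
θ = arctan(b/a) = arctan(-23.3827/-13.5) (quadrant-adjusted) = -120° = -2π/3
z = 27e^(-i*2π/3)


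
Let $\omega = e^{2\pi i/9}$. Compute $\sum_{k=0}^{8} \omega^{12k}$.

Let ζ = ω^12 = e^(2πi·12/9). Since 9 ∤ 12, ζ ≠ 1.
Sum = Σ_{k=0}^{8} ζ^k = (ζ^9 - 1)/(ζ - 1) = (ω^{12·9} - 1)/(ζ - 1) = (1 - 1)/(ζ - 1) = 0


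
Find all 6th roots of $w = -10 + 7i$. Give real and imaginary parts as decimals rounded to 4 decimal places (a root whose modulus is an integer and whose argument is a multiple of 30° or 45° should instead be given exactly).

|w| = sqrt(149) ≈ 12.206556, arg(w) ≈ 145.007980°
Root modulus = sqrt(149)^(1/6) ≈ 1.517396
Root arguments: θ_k = (arg(w) + 360°k)/6 for k = 0, 1, ..., 5
Compute each root as (root modulus)(cos θ_k + i sin θ_k) using full-precision intermediates, then round to 4 decimal places.
Roots: 1.3844 + 0.6212i, 0.1542 + 1.5095i, -1.2302 + 0.8883i, -1.3844 - 0.6212i, -0.1542 - 1.5095i, 1.2302 - 0.8883i


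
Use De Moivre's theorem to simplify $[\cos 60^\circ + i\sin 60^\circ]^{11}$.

By De Moivre: z^n = r^n(cos(nθ) + i sin(nθ))
= 1^11(cos(11*60°) + i sin(11*60°))
= 1(cos 300° + i sin 300°)
= 1/2 - (sqrt(3)/2)i


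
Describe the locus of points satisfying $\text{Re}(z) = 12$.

Re(z) = x where z = x + yi; the equation x = 12 is satisfied by all points with that x-coordinate
Locus: Vertical line x = 12


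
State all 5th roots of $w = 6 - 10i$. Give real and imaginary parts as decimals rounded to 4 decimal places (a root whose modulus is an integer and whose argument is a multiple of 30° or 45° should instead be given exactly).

|w| = sqrt(136) ≈ 11.661904, arg(w) ≈ 300.963757°
Root modulus = sqrt(136)^(1/5) ≈ 1.634383
Root arguments: θ_k = (arg(w) + 360°k)/5 for k = 0, 1, ..., 4
Compute each root as (root modulus)(cos θ_k + i sin θ_k) using full-precision intermediates, then round to 4 decimal places.
Roots: 0.8124 + 1.4182i, -1.0977 + 1.2109i, -1.4908 - 0.6698i, 0.1763 - 1.6248i, 1.5998 - 0.3344i


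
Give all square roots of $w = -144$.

|w| = 144, arg(w) = 180°
Root modulus = 144^(1/2) = 12
Root arguments: θ_k = (180° + 360°k)/2 for k = 0, 1, ..., 1
Roots: 12i, -12i


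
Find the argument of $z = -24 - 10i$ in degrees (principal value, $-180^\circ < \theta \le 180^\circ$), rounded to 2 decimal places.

θ = arctan(b/a) = arctan(-10/-24) (quadrant-adjusted) = -157.38°


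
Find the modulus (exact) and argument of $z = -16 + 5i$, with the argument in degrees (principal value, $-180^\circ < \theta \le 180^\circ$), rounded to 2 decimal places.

|z| = sqrt((-16)^2 + 5^2) = sqrt(281)
arg(z) = arctan(b/a) = arctan(5/-16) (quadrant-adjusted) = 162.65°


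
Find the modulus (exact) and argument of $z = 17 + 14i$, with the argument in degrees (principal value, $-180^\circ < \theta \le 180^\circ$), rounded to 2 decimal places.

|z| = sqrt(17^2 + 14^2) = sqrt(485)
arg(z) = arctan(b/a) = arctan(14/17) (quadrant-adjusted) = 39.47°


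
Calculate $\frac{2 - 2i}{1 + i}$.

Multiply numerator and denominator by conjugate (1 - i):
= (2 - 2i)(1 - i) / (1^2 + 1^2)
= (-4i) / 2
= -2i


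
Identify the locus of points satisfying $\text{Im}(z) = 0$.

Im(z) = y where z = x + yi; the equation y = 0 is satisfied by all points with that y-coordinate
Locus: Horizontal line y = 0


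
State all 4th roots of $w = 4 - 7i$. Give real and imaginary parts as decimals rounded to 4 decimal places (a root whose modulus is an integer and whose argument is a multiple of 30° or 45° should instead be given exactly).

|w| = sqrt(65) ≈ 8.062258, arg(w) ≈ 299.744881°
Root modulus = sqrt(65)^(1/4) ≈ 1.685055
Root arguments: θ_k = (arg(w) + 360°k)/4 for k = 0, 1, ..., 3
Compute each root as (root modulus)(cos θ_k + i sin θ_k) using full-precision intermediates, then round to 4 decimal places.
Roots: 0.4379 + 1.6272i, -1.6272 + 0.4379i, -0.4379 - 1.6272i, 1.6272 - 0.4379i


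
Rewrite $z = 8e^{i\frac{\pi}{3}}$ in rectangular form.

a = r cos θ = 8 * 1/2 = 4
b = r sin θ = 8 * sqrt(3)/2 = 4*sqrt(3)
z = 4 + 4*sqrt(3)i


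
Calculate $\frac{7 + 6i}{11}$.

Divisor is real, so divide each part by 11:
= 7/11 + (6/11)i


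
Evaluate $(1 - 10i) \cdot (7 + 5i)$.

(a1*a2 - b1*b2) + (a1*b2 + b1*a2)i
= (7 - (-50)) + (5 + (-70))i
= 57 - 65i


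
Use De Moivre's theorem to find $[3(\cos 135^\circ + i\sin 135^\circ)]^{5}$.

By De Moivre: z^n = r^n(cos(nθ) + i sin(nθ))
= 3^5(cos(5*135°) + i sin(5*135°))
= 243(cos 315° + i sin 315°)
= 243*sqrt(2)/2 - (243*sqrt(2)/2)i


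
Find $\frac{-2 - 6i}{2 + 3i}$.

Multiply numerator and denominator by conjugate (2 - 3i):
= (-2 - 6i)(2 - 3i) / (2^2 + 3^2)
= (-22 - 6i) / 13
= -22/13 - (6/13)i


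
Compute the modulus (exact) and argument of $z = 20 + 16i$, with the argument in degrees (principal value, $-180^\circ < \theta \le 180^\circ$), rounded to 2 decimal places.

|z| = sqrt(20^2 + 16^2) = sqrt(656)
arg(z) = arctan(b/a) = arctan(16/20) (quadrant-adjusted) = 38.66°


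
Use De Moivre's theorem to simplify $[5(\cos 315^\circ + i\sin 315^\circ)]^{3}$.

By De Moivre: z^n = r^n(cos(nθ) + i sin(nθ))
= 5^3(cos(3*315°) + i sin(3*315°))
= 125(cos 225° + i sin 225°)
= -125*sqrt(2)/2 - (125*sqrt(2)/2)i


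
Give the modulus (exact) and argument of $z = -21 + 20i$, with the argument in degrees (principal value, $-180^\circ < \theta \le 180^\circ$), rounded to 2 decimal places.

|z| = sqrt((-21)^2 + 20^2) = 29
arg(z) = arctan(b/a) = arctan(20/-21) (quadrant-adjusted) = 136.40°


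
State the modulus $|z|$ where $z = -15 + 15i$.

|z| = sqrt(a^2 + b^2) = sqrt((-15)^2 + 15^2) = sqrt(450) = sqrt(450)


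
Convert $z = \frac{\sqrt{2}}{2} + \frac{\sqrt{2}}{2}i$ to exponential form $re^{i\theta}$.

r = |z| = sqrt((sqrt(2)/2)^2 + (sqrt(2)/2)^2) = sqrt(1/2 + 1/2) = sqrt(1) = 1
θ = arctan(b/a) = arctan(0.7071/0.7071) (quadrant-adjusted) = 45° = π/4
z = 1e^(i*π/4)


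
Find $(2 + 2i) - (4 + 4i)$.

(2 - 4) + (2 - 4)i = -2 - 2i


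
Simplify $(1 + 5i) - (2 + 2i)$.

(1 - 2) + (5 - 2)i = -1 + 3i


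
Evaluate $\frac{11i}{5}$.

Divisor is real, so divide each part by 5:
= 0 + (11/5)i


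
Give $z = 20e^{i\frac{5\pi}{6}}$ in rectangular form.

a = r cos θ = 20 * -sqrt(3)/2 = -10*sqrt(3)
b = r sin θ = 20 * 1/2 = 10
z = -10*sqrt(3) + 10i


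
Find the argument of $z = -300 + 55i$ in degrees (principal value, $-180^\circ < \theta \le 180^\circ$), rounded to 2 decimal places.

θ = arctan(b/a) = arctan(55/-300) (quadrant-adjusted) = 169.61°


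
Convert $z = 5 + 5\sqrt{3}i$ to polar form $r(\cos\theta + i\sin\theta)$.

r = |z| = sqrt(a^2 + b^2) = sqrt((5)^2 + (5*sqrt(3))^2) = sqrt(25 + 75) = sqrt(100) = 10
θ = arctan(b/a) = arctan(8.6603/5) (quadrant-adjusted) = 60°
z = 10(cos 60° + i sin 60°)


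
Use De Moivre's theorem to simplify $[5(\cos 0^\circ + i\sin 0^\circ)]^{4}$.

By De Moivre: z^n = r^n(cos(nθ) + i sin(nθ))
= 5^4(cos(4*0°) + i sin(4*0°))
= 625(cos 0° + i sin 0°)
= 625


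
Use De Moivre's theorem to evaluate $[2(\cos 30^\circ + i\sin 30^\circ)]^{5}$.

By De Moivre: z^n = r^n(cos(nθ) + i sin(nθ))
= 2^5(cos(5*30°) + i sin(5*30°))
= 32(cos 150° + i sin 150°)
= -16*sqrt(3) + 16i


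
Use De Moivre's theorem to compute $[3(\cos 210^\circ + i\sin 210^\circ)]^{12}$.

By De Moivre: z^n = r^n(cos(nθ) + i sin(nθ))
= 3^12(cos(12*210°) + i sin(12*210°))
= 531441(cos 0° + i sin 0°)
= 531441


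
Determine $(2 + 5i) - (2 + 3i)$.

(2 - 2) + (5 - 3)i = 2i


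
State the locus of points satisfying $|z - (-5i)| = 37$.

|z - z0| = r describes a circle centered at z0 with radius r
Here z0 = -5i and r = 37
Locus: Circle centered at (0, -5) with radius 37


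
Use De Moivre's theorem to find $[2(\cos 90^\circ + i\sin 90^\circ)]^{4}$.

By De Moivre: z^n = r^n(cos(nθ) + i sin(nθ))
= 2^4(cos(4*90°) + i sin(4*90°))
= 16(cos 0° + i sin 0°)
= 16


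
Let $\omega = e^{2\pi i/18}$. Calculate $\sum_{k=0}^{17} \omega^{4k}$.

Let ζ = ω^4 = e^(2πi·4/18). Since 18 ∤ 4, ζ ≠ 1.
Sum = Σ_{k=0}^{17} ζ^k = (ζ^18 - 1)/(ζ - 1) = (ω^{4·18} - 1)/(ζ - 1) = (1 - 1)/(ζ - 1) = 0


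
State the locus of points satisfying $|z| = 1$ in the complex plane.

|z| = 1 means sqrt(x^2 + y^2) = 1
This is a circle of radius 1 centered at the origin


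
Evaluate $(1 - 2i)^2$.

(a + bi)^2 = a^2 - b^2 + 2abi
= 1^2 - (-2)^2 + 2*1*(-2)i
= -3 - 4i


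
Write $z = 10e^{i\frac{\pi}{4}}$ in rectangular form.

a = r cos θ = 10 * sqrt(2)/2 = 5*sqrt(2)
b = r sin θ = 10 * sqrt(2)/2 = 5*sqrt(2)
z = 5*sqrt(2) + 5*sqrt(2)i


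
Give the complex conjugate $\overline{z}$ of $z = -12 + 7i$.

If z = a + bi, then conjugate(z) = a - bi
conjugate(-12 + 7i) = -12 - 7i


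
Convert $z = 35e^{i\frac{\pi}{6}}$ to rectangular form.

a = r cos θ = 35 * sqrt(3)/2 = 35*sqrt(3)/2
b = r sin θ = 35 * 1/2 = 35/2
z = 35*sqrt(3)/2 + (35/2)i


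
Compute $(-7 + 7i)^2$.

(a + bi)^2 = a^2 - b^2 + 2abi
= (-7)^2 - 7^2 + 2*(-7)*7i
= -98i


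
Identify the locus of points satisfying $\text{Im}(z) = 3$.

Im(z) = y where z = x + yi; the equation y = 3 is satisfied by all points with that y-coordinate
Locus: Horizontal line y = 3


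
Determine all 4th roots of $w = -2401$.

|w| = 2401, arg(w) = 180°
Root modulus = 2401^(1/4) = 7
Root arguments: θ_k = (180° + 360°k)/4 for k = 0, 1, ..., 3
Roots: 7*sqrt(2)/2 + (7*sqrt(2)/2)i, -7*sqrt(2)/2 + (7*sqrt(2)/2)i, -7*sqrt(2)/2 - (7*sqrt(2)/2)i, 7*sqrt(2)/2 - (7*sqrt(2)/2)i


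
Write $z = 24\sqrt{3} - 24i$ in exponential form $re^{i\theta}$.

r = |z| = sqrt((24*sqrt(3))^2 + (-24)^2) = sqrt(1728 + 576) = sqrt(2304) = 48
θ = arctan(b/a) = arctan(-24/41.5692) (quadrant-adjusted) = -30° = -π/6
z = 48e^(-i*π/6)


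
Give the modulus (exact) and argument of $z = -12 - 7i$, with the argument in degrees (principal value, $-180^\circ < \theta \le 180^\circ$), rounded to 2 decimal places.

|z| = sqrt((-12)^2 + (-7)^2) = sqrt(193)
arg(z) = arctan(b/a) = arctan(-7/-12) (quadrant-adjusted) = -149.74°


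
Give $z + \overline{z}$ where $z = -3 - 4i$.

z + conjugate(z) = (a + bi) + (a - bi) = 2a
= 2 * (-3) = -6


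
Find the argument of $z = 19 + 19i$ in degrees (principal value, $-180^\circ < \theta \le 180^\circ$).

θ = arctan(b/a) = arctan(19/19) (quadrant-adjusted) = 45°


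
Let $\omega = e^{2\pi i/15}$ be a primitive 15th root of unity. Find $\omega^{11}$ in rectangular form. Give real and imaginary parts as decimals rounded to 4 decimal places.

ω^11 = e^(2πi·11/15) = e^(i·22π/15)
= cos(22π/15) + i sin(22π/15)
= -0.1045 - 0.9945i


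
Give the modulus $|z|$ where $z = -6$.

|z| = sqrt(a^2 + b^2) = sqrt((-6)^2 + 0^2) = sqrt(36) = 6


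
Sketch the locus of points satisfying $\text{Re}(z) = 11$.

Re(z) = x where z = x + yi; the equation x = 11 is satisfied by all points with that x-coordinate
Locus: Vertical line x = 11


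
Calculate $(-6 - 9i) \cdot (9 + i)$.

(a1*a2 - b1*b2) + (a1*b2 + b1*a2)i
= (-54 - (-9)) + (-6 + (-81))i
= -45 - 87i


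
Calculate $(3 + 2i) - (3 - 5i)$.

(3 - 3) + (2 - (-5))i = 7i


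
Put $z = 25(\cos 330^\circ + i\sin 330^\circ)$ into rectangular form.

a = r cos θ = 25 * sqrt(3)/2 = 25*sqrt(3)/2
b = r sin θ = 25 * -1/2 = -25/2
z = 25*sqrt(3)/2 - (25/2)i


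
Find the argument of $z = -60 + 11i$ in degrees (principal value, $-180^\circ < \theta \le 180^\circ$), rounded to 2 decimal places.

θ = arctan(b/a) = arctan(11/-60) (quadrant-adjusted) = 169.61°


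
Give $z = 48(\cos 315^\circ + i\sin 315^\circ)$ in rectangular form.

a = r cos θ = 48 * sqrt(2)/2 = 24*sqrt(2)
b = r sin θ = 48 * -sqrt(2)/2 = -24*sqrt(2)
z = 24*sqrt(2) - 24*sqrt(2)i


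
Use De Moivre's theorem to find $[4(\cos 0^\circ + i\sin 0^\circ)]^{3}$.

By De Moivre: z^n = r^n(cos(nθ) + i sin(nθ))
= 4^3(cos(3*0°) + i sin(3*0°))
= 64(cos 0° + i sin 0°)
= 64


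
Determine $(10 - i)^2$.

(a + bi)^2 = a^2 - b^2 + 2abi
= 10^2 - (-1)^2 + 2*10*(-1)i
= 99 - 20i


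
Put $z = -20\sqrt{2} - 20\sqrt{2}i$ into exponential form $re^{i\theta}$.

r = |z| = sqrt((-20*sqrt(2))^2 + (-20*sqrt(2))^2) = sqrt(800 + 800) = sqrt(1600) = 40
θ = arctan(b/a) = arctan(-28.2843/-28.2843) (quadrant-adjusted) = -135° = -3π/4
z = 40e^(-i*3π/4)


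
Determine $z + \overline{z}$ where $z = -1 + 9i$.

z + conjugate(z) = (a + bi) + (a - bi) = 2a
= 2 * (-1) = -2


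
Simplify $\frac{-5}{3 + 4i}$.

Multiply numerator and denominator by conjugate (3 - 4i):
= (-5)(3 - 4i) / (3^2 + 4^2)
= (-15 + 20i) / 25
Divide through by 5: (-3 + 4i) / 5
= -3/5 + (4/5)i


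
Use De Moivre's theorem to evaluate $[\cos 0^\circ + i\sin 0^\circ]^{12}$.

By De Moivre: z^n = r^n(cos(nθ) + i sin(nθ))
= 1^12(cos(12*0°) + i sin(12*0°))
= 1(cos 0° + i sin 0°)
= 1


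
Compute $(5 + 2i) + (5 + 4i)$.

(5 + 5) + (2 + 4)i = 10 + 6i


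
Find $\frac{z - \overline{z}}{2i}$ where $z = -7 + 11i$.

z - conjugate(z) = 2bi
(z - conjugate(z))/(2i) = 2bi/(2i) = b = 11


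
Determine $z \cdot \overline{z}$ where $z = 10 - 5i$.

z * conjugate(z) = |z|^2 = a^2 + b^2
= 10^2 + (-5)^2 = 125


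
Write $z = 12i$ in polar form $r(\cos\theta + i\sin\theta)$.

r = |z| = sqrt(a^2 + b^2) = sqrt((0)^2 + (12)^2) = sqrt(0 + 144) = sqrt(144) = 12
a = 0 and b > 0, so z lies on the positive imaginary axis: θ = 90°
z = 12(cos 90° + i sin 90°)


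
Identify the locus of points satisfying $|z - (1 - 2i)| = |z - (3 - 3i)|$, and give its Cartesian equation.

|z - z1| = |z - z2| means z is equidistant from z1 and z2,
i.e. the perpendicular bisector of the segment from (1, -2) to (3, -3) (midpoint (2, -5/2)).
With z = x + yi, square both sides:
(x - 1)^2 + (y - (-2))^2 = (x - 3)^2 + (y - (-3))^2
The x^2 and y^2 terms cancel: 4x + (-2)y = 18 - 5 = 13
Simplify: 4x - 2y = 13
Locus: Perpendicular bisector of the segment from (1, -2) to (3, -3): the line 4x - 2y = 13


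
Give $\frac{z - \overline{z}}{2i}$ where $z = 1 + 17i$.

z - conjugate(z) = 2bi
(z - conjugate(z))/(2i) = 2bi/(2i) = b = 17


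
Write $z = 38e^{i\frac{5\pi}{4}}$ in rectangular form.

a = r cos θ = 38 * -sqrt(2)/2 = -19*sqrt(2)
b = r sin θ = 38 * -sqrt(2)/2 = -19*sqrt(2)
z = -19*sqrt(2) - 19*sqrt(2)i


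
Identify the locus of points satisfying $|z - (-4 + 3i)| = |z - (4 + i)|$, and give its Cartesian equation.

|z - z1| = |z - z2| means z is equidistant from z1 and z2,
i.e. the perpendicular bisector of the segment from (-4, 3) to (4, 1) (midpoint (0, 2)).
With z = x + yi, square both sides:
(x - (-4))^2 + (y - 3)^2 = (x - 4)^2 + (y - 1)^2
The x^2 and y^2 terms cancel: 16x + (-4)y = 17 - 25 = -8
Simplify: 4x - y = -2
Locus: Perpendicular bisector of the segment from (-4, 3) to (4, 1): the line 4x - y = -2


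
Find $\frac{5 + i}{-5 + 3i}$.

Multiply numerator and denominator by conjugate (-5 - 3i):
= (5 + i)(-5 - 3i) / ((-5)^2 + 3^2)
= (-22 - 20i) / 34
Divide through by 2: (-11 - 10i) / 17
= -11/17 - (10/17)i


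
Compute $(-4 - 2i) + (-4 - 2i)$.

(-4 + (-4)) + (-2 + (-2))i = -8 - 4i


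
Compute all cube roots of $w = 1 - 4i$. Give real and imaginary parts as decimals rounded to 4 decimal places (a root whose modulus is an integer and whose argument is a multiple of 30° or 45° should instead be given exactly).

|w| = sqrt(17) ≈ 4.123106, arg(w) ≈ 284.036243°
Root modulus = sqrt(17)^(1/3) ≈ 1.603522
Root arguments: θ_k = (arg(w) + 360°k)/3 for k = 0, 1, ..., 2
Compute each root as (root modulus)(cos θ_k + i sin θ_k) using full-precision intermediates, then round to 4 decimal places.
Roots: -0.1308 + 1.5982i, -1.3187 - 0.9124i, 1.4495 - 0.6858i


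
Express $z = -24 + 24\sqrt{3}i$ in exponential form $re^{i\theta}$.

r = |z| = sqrt((-24)^2 + (24*sqrt(3))^2) = sqrt(576 + 1728) = sqrt(2304) = 48
θ = arctan(b/a) = arctan(41.5692/-24) (quadrant-adjusted) = 120° = 2π/3
z = 48e^(i*2π/3)


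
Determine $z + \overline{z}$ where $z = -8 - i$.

z + conjugate(z) = (a + bi) + (a - bi) = 2a
= 2 * (-8) = -16


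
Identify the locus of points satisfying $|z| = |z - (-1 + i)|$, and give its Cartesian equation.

|z - z1| = |z - z2| means z is equidistant from z1 and z2,
i.e. the perpendicular bisector of the segment from (0, 0) to (-1, 1) (midpoint (-1/2, 1/2)).
With z = x + yi, square both sides:
(x - 0)^2 + (y - 0)^2 = (x - (-1))^2 + (y - 1)^2
The x^2 and y^2 terms cancel: -2x + 2y = 2 - 0 = 2
Simplify: x - y = -1
Locus: Perpendicular bisector of the segment from (0, 0) to (-1, 1): the line x - y = -1


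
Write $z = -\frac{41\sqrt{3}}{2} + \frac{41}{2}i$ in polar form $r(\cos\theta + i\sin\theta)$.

r = |z| = sqrt(a^2 + b^2) = sqrt((-41*sqrt(3)/2)^2 + (41/2)^2) = sqrt(5043/4 + 1681/4) = sqrt(1681) = 41
θ = arctan(b/a) = arctan(20.5/-35.507) (quadrant-adjusted) = 150°
z = 41(cos 150° + i sin 150°)


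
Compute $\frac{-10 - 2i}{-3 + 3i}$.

Multiply numerator and denominator by conjugate (-3 - 3i):
= (-10 - 2i)(-3 - 3i) / ((-3)^2 + 3^2)
= (24 + 36i) / 18
Divide through by 6: (4 + 6i) / 3
= 4/3 + 2i


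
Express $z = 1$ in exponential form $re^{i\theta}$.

r = |z| = sqrt((1)^2 + (0)^2) = sqrt(1 + 0) = sqrt(1) = 1
b = 0 and a > 0, so z lies on the positive real axis: θ = 0
z = 1e^(i*0) = 1


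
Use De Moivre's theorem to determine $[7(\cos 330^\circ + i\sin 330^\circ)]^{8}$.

By De Moivre: z^n = r^n(cos(nθ) + i sin(nθ))
= 7^8(cos(8*330°) + i sin(8*330°))
= 5764801(cos 120° + i sin 120°)
= -5764801/2 + (5764801*sqrt(3)/2)i


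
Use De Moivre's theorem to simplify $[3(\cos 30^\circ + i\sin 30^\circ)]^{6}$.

By De Moivre: z^n = r^n(cos(nθ) + i sin(nθ))
= 3^6(cos(6*30°) + i sin(6*30°))
= 729(cos 180° + i sin 180°)
= -729


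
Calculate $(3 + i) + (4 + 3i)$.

(3 + 4) + (1 + 3)i = 7 + 4i


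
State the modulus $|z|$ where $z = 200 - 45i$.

|z| = sqrt(a^2 + b^2) = sqrt(200^2 + (-45)^2) = sqrt(42025) = 205


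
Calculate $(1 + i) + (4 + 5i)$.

(1 + 4) + (1 + 5)i = 5 + 6i


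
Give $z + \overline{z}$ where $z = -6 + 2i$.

z + conjugate(z) = (a + bi) + (a - bi) = 2a
= 2 * (-6) = -12


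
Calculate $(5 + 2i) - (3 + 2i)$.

(5 - 3) + (2 - 2)i = 2


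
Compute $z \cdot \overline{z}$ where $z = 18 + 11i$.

z * conjugate(z) = |z|^2 = a^2 + b^2
= 18^2 + 11^2 = 445


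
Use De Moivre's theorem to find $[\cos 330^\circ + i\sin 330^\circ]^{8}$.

By De Moivre: z^n = r^n(cos(nθ) + i sin(nθ))
= 1^8(cos(8*330°) + i sin(8*330°))
= 1(cos 120° + i sin 120°)
= -1/2 + (sqrt(3)/2)i


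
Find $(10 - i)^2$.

(a + bi)^2 = a^2 - b^2 + 2abi
= 10^2 - (-1)^2 + 2*10*(-1)i
= 99 - 20i


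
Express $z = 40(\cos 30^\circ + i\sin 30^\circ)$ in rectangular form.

a = r cos θ = 40 * sqrt(3)/2 = 20*sqrt(3)
b = r sin θ = 40 * 1/2 = 20
z = 20*sqrt(3) + 20i


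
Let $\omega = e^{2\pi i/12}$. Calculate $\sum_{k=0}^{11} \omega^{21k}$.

Let ζ = ω^21 = e^(2πi·21/12). Since 12 ∤ 21, ζ ≠ 1.
Sum = Σ_{k=0}^{11} ζ^k = (ζ^12 - 1)/(ζ - 1) = (ω^{21·12} - 1)/(ζ - 1) = (1 - 1)/(ζ - 1) = 0


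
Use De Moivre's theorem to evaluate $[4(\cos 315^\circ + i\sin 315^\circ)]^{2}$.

By De Moivre: z^n = r^n(cos(nθ) + i sin(nθ))
= 4^2(cos(2*315°) + i sin(2*315°))
= 16(cos 270° + i sin 270°)
= -16i


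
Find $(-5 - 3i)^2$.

(a + bi)^2 = a^2 - b^2 + 2abi
= (-5)^2 - (-3)^2 + 2*(-5)*(-3)i
= 16 + 30i


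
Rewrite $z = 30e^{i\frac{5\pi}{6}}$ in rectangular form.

a = r cos θ = 30 * -sqrt(3)/2 = -15*sqrt(3)
b = r sin θ = 30 * 1/2 = 15
z = -15*sqrt(3) + 15i


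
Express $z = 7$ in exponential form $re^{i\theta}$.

r = |z| = sqrt((7)^2 + (0)^2) = sqrt(49 + 0) = sqrt(49) = 7
b = 0 and a > 0, so z lies on the positive real axis: θ = 0
z = 7e^(i*0) = 7


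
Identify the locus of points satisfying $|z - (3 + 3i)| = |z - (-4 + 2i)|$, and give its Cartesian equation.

|z - z1| = |z - z2| means z is equidistant from z1 and z2,
i.e. the perpendicular bisector of the segment from (3, 3) to (-4, 2) (midpoint (-1/2, 5/2)).
With z = x + yi, square both sides:
(x - 3)^2 + (y - 3)^2 = (x - (-4))^2 + (y - 2)^2
The x^2 and y^2 terms cancel: -14x + (-2)y = 20 - 18 = 2
Simplify: 7x + y = -1
Locus: Perpendicular bisector of the segment from (3, 3) to (-4, 2): the line 7x + y = -1


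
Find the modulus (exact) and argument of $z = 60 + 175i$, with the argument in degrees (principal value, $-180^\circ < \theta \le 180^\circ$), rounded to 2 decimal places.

|z| = sqrt(60^2 + 175^2) = 185
arg(z) = arctan(b/a) = arctan(175/60) (quadrant-adjusted) = 71.08°


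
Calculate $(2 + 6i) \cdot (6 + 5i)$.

(a1*a2 - b1*b2) + (a1*b2 + b1*a2)i
= (12 - 30) + (10 + 36)i
= -18 + 46i


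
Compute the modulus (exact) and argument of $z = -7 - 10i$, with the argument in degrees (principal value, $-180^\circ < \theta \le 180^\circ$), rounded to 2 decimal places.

|z| = sqrt((-7)^2 + (-10)^2) = sqrt(149)
arg(z) = arctan(b/a) = arctan(-10/-7) (quadrant-adjusted) = -124.99°


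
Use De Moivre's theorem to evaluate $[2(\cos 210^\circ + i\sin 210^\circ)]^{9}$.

By De Moivre: z^n = r^n(cos(nθ) + i sin(nθ))
= 2^9(cos(9*210°) + i sin(9*210°))
= 512(cos 90° + i sin 90°)
= 512i


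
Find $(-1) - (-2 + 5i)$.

(-1 - (-2)) + (0 - 5)i = 1 - 5i


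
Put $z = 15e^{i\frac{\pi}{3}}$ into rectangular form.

a = r cos θ = 15 * 1/2 = 15/2
b = r sin θ = 15 * sqrt(3)/2 = 15*sqrt(3)/2
z = 15/2 + (15*sqrt(3)/2)i


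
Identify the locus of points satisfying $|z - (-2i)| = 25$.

|z - z0| = r describes a circle centered at z0 with radius r
Here z0 = -2i and r = 25
Locus: Circle centered at (0, -2) with radius 25


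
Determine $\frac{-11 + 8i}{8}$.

Divisor is real, so divide each part by 8:
= -11/8 + i


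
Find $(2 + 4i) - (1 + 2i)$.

(2 - 1) + (4 - 2)i = 1 + 2i


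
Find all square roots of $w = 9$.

|w| = 9, arg(w) = 0°
Root modulus = 9^(1/2) = 3
Root arguments: θ_k = (0° + 360°k)/2 for k = 0, 1, ..., 1
Roots: 3, -3


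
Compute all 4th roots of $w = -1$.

|w| = 1, arg(w) = 180°
Root modulus = 1^(1/4) = 1
Root arguments: θ_k = (180° + 360°k)/4 for k = 0, 1, ..., 3
Roots: sqrt(2)/2 + (sqrt(2)/2)i, -sqrt(2)/2 + (sqrt(2)/2)i, -sqrt(2)/2 - (sqrt(2)/2)i, sqrt(2)/2 - (sqrt(2)/2)i


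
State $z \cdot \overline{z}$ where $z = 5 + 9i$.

z * conjugate(z) = |z|^2 = a^2 + b^2
= 5^2 + 9^2 = 106


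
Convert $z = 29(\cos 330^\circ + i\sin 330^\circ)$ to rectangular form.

a = r cos θ = 29 * sqrt(3)/2 = 29*sqrt(3)/2
b = r sin θ = 29 * -1/2 = -29/2
z = 29*sqrt(3)/2 - (29/2)i


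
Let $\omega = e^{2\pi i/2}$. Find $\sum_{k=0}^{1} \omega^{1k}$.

Let ζ = ω^1 = e^(2πi·1/2). Since 2 ∤ 1, ζ ≠ 1.
Sum = Σ_{k=0}^{1} ζ^k = (ζ^2 - 1)/(ζ - 1) = (ω^{1·2} - 1)/(ζ - 1) = (1 - 1)/(ζ - 1) = 0


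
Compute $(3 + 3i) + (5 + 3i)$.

(3 + 5) + (3 + 3)i = 8 + 6i


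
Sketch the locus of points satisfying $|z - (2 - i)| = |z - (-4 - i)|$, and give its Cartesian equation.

|z - z1| = |z - z2| means z is equidistant from z1 and z2,
i.e. the perpendicular bisector of the segment from (2, -1) to (-4, -1) (midpoint (-1, -1)).
With z = x + yi, square both sides:
(x - 2)^2 + (y - (-1))^2 = (x - (-4))^2 + (y - (-1))^2
The x^2 and y^2 terms cancel: -12x + 0y = 17 - 5 = 12
Simplify: x = -1
Locus: Perpendicular bisector of the segment from (2, -1) to (-4, -1): the line x = -1


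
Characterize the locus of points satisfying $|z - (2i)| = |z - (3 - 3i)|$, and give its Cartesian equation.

|z - z1| = |z - z2| means z is equidistant from z1 and z2,
i.e. the perpendicular bisector of the segment from (0, 2) to (3, -3) (midpoint (3/2, -1/2)).
With z = x + yi, square both sides:
(x - 0)^2 + (y - 2)^2 = (x - 3)^2 + (y - (-3))^2
The x^2 and y^2 terms cancel: 6x + (-10)y = 18 - 4 = 14
Simplify: 3x - 5y = 7
Locus: Perpendicular bisector of the segment from (0, 2) to (3, -3): the line 3x - 5y = 7


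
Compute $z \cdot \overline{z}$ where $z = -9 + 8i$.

z * conjugate(z) = |z|^2 = a^2 + b^2
= (-9)^2 + 8^2 = 145


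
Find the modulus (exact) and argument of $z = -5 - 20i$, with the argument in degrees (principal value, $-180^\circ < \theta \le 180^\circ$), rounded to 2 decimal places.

|z| = sqrt((-5)^2 + (-20)^2) = sqrt(425)
arg(z) = arctan(b/a) = arctan(-20/-5) (quadrant-adjusted) = -104.04°


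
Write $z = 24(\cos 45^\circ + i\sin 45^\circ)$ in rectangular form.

a = r cos θ = 24 * sqrt(2)/2 = 12*sqrt(2)
b = r sin θ = 24 * sqrt(2)/2 = 12*sqrt(2)
z = 12*sqrt(2) + 12*sqrt(2)i


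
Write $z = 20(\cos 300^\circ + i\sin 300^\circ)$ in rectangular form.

a = r cos θ = 20 * 1/2 = 10
b = r sin θ = 20 * -sqrt(3)/2 = -10*sqrt(3)
z = 10 - 10*sqrt(3)i


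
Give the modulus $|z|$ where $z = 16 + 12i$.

|z| = sqrt(a^2 + b^2) = sqrt(16^2 + 12^2) = sqrt(400) = 20


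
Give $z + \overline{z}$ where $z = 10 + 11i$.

z + conjugate(z) = (a + bi) + (a - bi) = 2a
= 2 * 10 = 20


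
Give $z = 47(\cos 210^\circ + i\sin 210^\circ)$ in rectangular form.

a = r cos θ = 47 * -sqrt(3)/2 = -47*sqrt(3)/2
b = r sin θ = 47 * -1/2 = -47/2
z = -47*sqrt(3)/2 - (47/2)i


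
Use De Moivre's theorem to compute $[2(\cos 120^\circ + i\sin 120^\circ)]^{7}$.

By De Moivre: z^n = r^n(cos(nθ) + i sin(nθ))
= 2^7(cos(7*120°) + i sin(7*120°))
= 128(cos 120° + i sin 120°)
= -64 + 64*sqrt(3)i


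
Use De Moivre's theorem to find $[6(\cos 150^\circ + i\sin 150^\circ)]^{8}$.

By De Moivre: z^n = r^n(cos(nθ) + i sin(nθ))
= 6^8(cos(8*150°) + i sin(8*150°))
= 1679616(cos 120° + i sin 120°)
= -839808 + 839808*sqrt(3)i


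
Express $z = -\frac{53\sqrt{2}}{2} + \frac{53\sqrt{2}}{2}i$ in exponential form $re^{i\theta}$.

r = |z| = sqrt((-53*sqrt(2)/2)^2 + (53*sqrt(2)/2)^2) = sqrt(2809/2 + 2809/2) = sqrt(2809) = 53
θ = arctan(b/a) = arctan(37.4767/-37.4767) (quadrant-adjusted) = 135° = 3π/4
z = 53e^(i*3π/4)


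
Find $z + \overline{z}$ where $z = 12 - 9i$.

z + conjugate(z) = (a + bi) + (a - bi) = 2a
= 2 * 12 = 24


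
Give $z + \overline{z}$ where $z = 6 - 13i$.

z + conjugate(z) = (a + bi) + (a - bi) = 2a
= 2 * 6 = 12


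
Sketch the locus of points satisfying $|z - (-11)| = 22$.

|z - z0| = r describes a circle centered at z0 with radius r
Here z0 = -11 and r = 22
Locus: Circle centered at (-11, 0) with radius 22


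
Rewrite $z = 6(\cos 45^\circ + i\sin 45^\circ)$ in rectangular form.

a = r cos θ = 6 * sqrt(2)/2 = 3*sqrt(2)
b = r sin θ = 6 * sqrt(2)/2 = 3*sqrt(2)
z = 3*sqrt(2) + 3*sqrt(2)i


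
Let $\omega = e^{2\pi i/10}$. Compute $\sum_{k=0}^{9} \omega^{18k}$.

Let ζ = ω^18 = e^(2πi·18/10). Since 10 ∤ 18, ζ ≠ 1.
Sum = Σ_{k=0}^{9} ζ^k = (ζ^10 - 1)/(ζ - 1) = (ω^{18·10} - 1)/(ζ - 1) = (1 - 1)/(ζ - 1) = 0


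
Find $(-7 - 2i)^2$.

(a + bi)^2 = a^2 - b^2 + 2abi
= (-7)^2 - (-2)^2 + 2*(-7)*(-2)i
= 45 + 28i


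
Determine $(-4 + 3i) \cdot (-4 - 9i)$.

(a1*a2 - b1*b2) + (a1*b2 + b1*a2)i
= (16 - (-27)) + (36 + (-12))i
= 43 + 24i


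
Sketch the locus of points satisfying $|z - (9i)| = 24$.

|z - z0| = r describes a circle centered at z0 with radius r
Here z0 = 9i and r = 24
Locus: Circle centered at (0, 9) with radius 24


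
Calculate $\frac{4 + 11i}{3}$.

Divisor is real, so divide each part by 3:
= 4/3 + (11/3)i


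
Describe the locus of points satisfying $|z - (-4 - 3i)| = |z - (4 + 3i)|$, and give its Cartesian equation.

|z - z1| = |z - z2| means z is equidistant from z1 and z2,
i.e. the perpendicular bisector of the segment from (-4, -3) to (4, 3) (midpoint (0, 0)).
With z = x + yi, square both sides:
(x - (-4))^2 + (y - (-3))^2 = (x - 4)^2 + (y - 3)^2
The x^2 and y^2 terms cancel: 16x + 12y = 25 - 25 = 0
Simplify: 4x + 3y = 0
Locus: Perpendicular bisector of the segment from (-4, -3) to (4, 3): the line 4x + 3y = 0


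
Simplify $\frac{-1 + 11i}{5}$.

Divisor is real, so divide each part by 5:
= -1/5 + (11/5)i


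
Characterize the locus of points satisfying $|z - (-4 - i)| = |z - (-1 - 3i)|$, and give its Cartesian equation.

|z - z1| = |z - z2| means z is equidistant from z1 and z2,
i.e. the perpendicular bisector of the segment from (-4, -1) to (-1, -3) (midpoint (-5/2, -2)).
With z = x + yi, square both sides:
(x - (-4))^2 + (y - (-1))^2 = (x - (-1))^2 + (y - (-3))^2
The x^2 and y^2 terms cancel: 6x + (-4)y = 10 - 17 = -7
Simplify: 6x - 4y = -7
Locus: Perpendicular bisector of the segment from (-4, -1) to (-1, -3): the line 6x - 4y = -7


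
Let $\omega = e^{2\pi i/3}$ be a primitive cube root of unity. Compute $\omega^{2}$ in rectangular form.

ω^2 = e^(2πi·2/3) = e^(i·4π/3)
= cos(4π/3) + i sin(4π/3)
= -1/2 - (sqrt(3)/2)i


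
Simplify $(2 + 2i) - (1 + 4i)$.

(2 - 1) + (2 - 4)i = 1 - 2i


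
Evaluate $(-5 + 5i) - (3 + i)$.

(-5 - 3) + (5 - 1)i = -8 + 4i


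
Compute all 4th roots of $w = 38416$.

|w| = 38416, arg(w) = 0°
Root modulus = 38416^(1/4) = 14
Root arguments: θ_k = (0° + 360°k)/4 for k = 0, 1, ..., 3
Roots: 14, 14i, -14, -14i


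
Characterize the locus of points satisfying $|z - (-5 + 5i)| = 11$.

|z - z0| = r describes a circle centered at z0 with radius r
Here z0 = -5 + 5i and r = 11
Locus: Circle centered at (-5, 5) with radius 11


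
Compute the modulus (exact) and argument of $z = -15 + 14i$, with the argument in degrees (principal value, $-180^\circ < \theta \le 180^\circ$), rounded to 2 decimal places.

|z| = sqrt((-15)^2 + 14^2) = sqrt(421)
arg(z) = arctan(b/a) = arctan(14/-15) (quadrant-adjusted) = 136.97°


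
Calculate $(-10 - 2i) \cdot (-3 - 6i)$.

(a1*a2 - b1*b2) + (a1*b2 + b1*a2)i
= (30 - 12) + (60 + 6)i
= 18 + 66i


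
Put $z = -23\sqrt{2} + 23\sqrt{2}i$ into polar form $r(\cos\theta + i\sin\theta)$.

r = |z| = sqrt(a^2 + b^2) = sqrt((-23*sqrt(2))^2 + (23*sqrt(2))^2) = sqrt(1058 + 1058) = sqrt(2116) = 46
θ = arctan(b/a) = arctan(32.5269/-32.5269) (quadrant-adjusted) = 135°
z = 46(cos 135° + i sin 135°)


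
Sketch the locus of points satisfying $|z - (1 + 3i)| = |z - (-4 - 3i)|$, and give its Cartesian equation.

|z - z1| = |z - z2| means z is equidistant from z1 and z2,
i.e. the perpendicular bisector of the segment from (1, 3) to (-4, -3) (midpoint (-3/2, 0)).
With z = x + yi, square both sides:
(x - 1)^2 + (y - 3)^2 = (x - (-4))^2 + (y - (-3))^2
The x^2 and y^2 terms cancel: -10x + (-12)y = 25 - 10 = 15
Simplify: 10x + 12y = -15
Locus: Perpendicular bisector of the segment from (1, 3) to (-4, -3): the line 10x + 12y = -15


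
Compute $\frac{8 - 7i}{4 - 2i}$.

Multiply numerator and denominator by conjugate (4 + 2i):
= (8 - 7i)(4 + 2i) / (4^2 + (-2)^2)
= (46 - 12i) / 20
Divide through by 2: (23 - 6i) / 10
= 23/10 - (3/5)i
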